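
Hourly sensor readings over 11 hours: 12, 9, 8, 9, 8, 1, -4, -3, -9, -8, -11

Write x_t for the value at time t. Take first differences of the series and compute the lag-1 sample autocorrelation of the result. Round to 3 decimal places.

First differences Δx: -3, -1, 1, -1, -7, -5, 1, -6, 1, -3
Mean of differences = -2.3000
Numerator Σ(Δx_t−Δx̄)(Δx_{t+1}−Δx̄) = -21.3900
Denominator Σ(Δx_t−Δx̄)² = 80.1000
r_1(Δx) = -21.3900 / 80.1000 = -0.267

-0.267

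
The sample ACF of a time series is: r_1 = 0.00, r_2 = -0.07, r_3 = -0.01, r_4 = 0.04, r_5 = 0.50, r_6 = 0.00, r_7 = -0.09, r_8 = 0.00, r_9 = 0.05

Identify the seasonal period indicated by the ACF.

5

The largest autocorrelation is r_5 = 0.50; the remaining lags stay at or below 0.05.
The dominant spike at lag 5 indicates a seasonal period of 5.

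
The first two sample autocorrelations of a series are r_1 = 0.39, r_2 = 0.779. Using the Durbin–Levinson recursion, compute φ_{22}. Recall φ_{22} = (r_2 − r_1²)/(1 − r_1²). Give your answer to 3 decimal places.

0.739

φ_{22} = (r_2 − r_1²) / (1 − r_1²)
r_1² = (0.39)² = 0.1521
Numerator = 0.779 − 0.1521 = 0.6269; denominator = 1 − 0.1521 = 0.8479
φ_{22} = 0.6269 / 0.8479 = 0.739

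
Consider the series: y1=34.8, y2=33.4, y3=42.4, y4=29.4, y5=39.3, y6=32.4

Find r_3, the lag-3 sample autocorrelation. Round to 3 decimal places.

-0.222

Mean ȳ = (34.8 + 33.4 + 42.4 + 29.4 + 39.3 + 32.4)/6 = 35.2833
Σ(y_t−ȳ)(y_{t+3}−ȳ) = (2.8436) + (-7.5647) + (-20.5197) = -25.2408
Denominator Σ(y_t−ȳ)² = 113.4883
r_3 = -25.2408 / 113.4883 = -0.222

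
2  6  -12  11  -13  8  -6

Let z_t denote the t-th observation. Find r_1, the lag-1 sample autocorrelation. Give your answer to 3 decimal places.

-0.852

Mean z̄ = (2 + 6 − 12 + 11 − 13 + 8 − 6)/7 = -0.5714
Deviations from mean: 2.5714, 6.5714, -11.4286, 11.5714, -12.4286, 8.5714, -5.4286
Σ(z_t−z̄)(z_{t+1}−z̄) = (16.8980) + (-75.1020) + (-132.2449) + (-143.8163) + (-106.5306) + (-46.5306) = -487.3265
Denominator Σ(z_t−z̄)² = 571.7143
r_1 = -487.3265 / 571.7143 = -0.852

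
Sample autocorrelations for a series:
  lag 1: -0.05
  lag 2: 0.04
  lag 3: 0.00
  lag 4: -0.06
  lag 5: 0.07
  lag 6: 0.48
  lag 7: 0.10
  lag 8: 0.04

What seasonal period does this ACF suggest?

6

The largest autocorrelation is r_6 = 0.48; the remaining lags stay at or below 0.10.
The dominant spike at lag 6 indicates a seasonal period of 6.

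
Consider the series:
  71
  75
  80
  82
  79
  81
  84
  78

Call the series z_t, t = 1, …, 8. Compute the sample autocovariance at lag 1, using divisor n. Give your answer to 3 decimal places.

4.711

Mean z̄ = (71 + 75 + 80 + 82 + 79 + 81 + 84 + 78)/8 = 78.7500
Σ_{t=1}^{7}(z_t−z̄)(z_{t+1}−z̄) = 37.6875
γ_1 = 37.6875 / 8 = 4.711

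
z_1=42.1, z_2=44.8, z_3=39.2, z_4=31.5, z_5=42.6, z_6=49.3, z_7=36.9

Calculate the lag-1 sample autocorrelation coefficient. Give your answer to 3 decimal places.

-0.108

Mean z̄ = (42.1 + 44.8 + 39.2 + 31.5 + 42.6 + 49.3 + 36.9)/7 = 40.9143
Numerator Σ_{t=1}^{6}(z_t−z̄)(z_{t+1}−z̄) = -21.3116
Denominator Σ(z_t−z̄)² = 197.3486
r_1 = -21.3116 / 197.3486 = -0.108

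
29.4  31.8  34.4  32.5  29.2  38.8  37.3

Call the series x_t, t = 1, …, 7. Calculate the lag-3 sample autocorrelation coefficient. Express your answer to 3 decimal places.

0.148

Mean x̄ = (29.4 + 31.8 + 34.4 + 32.5 + 29.2 + 38.8 + 37.3)/7 = 33.3429
Σ(x_t−x̄)(x_{t+3}−x̄) = (3.3233) + (6.3918) + (5.7690) + (-3.3353) = 12.1488
Denominator Σ(x_t−x̄)² = 82.3571
r_3 = 12.1488 / 82.3571 = 0.148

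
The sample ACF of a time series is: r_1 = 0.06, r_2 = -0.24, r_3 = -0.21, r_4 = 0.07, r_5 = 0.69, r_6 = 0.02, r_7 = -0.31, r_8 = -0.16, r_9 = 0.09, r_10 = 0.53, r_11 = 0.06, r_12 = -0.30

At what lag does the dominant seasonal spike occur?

The largest autocorrelation is r_5 = 0.69, with a weaker echo at lag 10 (0.53); the remaining lags stay at or below 0.09.
The dominant spike at lag 5 indicates a seasonal period of 5.

5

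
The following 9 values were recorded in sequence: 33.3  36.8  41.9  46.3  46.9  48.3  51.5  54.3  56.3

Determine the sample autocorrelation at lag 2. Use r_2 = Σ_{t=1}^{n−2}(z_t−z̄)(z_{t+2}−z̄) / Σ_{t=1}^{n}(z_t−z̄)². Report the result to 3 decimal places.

0.266

Mean z̄ = (33.3 + 36.8 + 41.9 + 46.3 + 46.9 + 48.3 + 51.5 + 54.3 + 56.3)/9 = 46.1778
Σ(z_t−z̄)(z_{t+2}−z̄) = (55.0883) + (-1.1462) + (-3.0895) + (0.2594) + (3.8438) + (17.2372) + (53.8727) = 126.0657
Denominator Σ(z_t−z̄)² = 473.8756
r_2 = 126.0657 / 473.8756 = 0.266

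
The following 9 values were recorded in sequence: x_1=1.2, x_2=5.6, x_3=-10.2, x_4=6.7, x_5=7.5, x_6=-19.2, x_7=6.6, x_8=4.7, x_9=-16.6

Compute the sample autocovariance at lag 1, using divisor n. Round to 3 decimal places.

-42.882

Mean x̄ = (1.2 + 5.6 − 10.2 + 6.7 + 7.5 − 19.2 + 6.6 + 4.7 − 16.6)/9 = -1.5222
Σ_{t=1}^{8}(x_t−x̄)(x_{t+1}−x̄) = -385.9394
γ_1 = -385.9394 / 9 = -42.882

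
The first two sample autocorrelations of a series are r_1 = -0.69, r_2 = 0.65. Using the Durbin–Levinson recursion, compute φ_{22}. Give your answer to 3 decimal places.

0.332

φ_{22} = (r_2 − r_1²) / (1 − r_1²)
r_1² = (-0.69)² = 0.4761
Numerator = 0.65 − 0.4761 = 0.1739; denominator = 1 − 0.4761 = 0.5239
φ_{22} = 0.1739 / 0.5239 = 0.332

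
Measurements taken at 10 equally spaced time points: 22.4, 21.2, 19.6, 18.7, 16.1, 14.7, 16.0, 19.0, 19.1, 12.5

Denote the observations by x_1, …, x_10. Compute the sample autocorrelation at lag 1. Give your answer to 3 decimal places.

Mean x̄ = (22.4 + 21.2 + 19.6 + 18.7 + 16.1 + 14.7 + 16.0 + 19.0 + 19.1 + 12.5)/10 = 17.9300
Numerator Σ_{t=1}^{9}(x_t−x̄)(x_{t+1}−x̄) = 24.9331
Denominator Σ(x_t−x̄)² = 83.5610
r_1 = 24.9331 / 83.5610 = 0.298

0.298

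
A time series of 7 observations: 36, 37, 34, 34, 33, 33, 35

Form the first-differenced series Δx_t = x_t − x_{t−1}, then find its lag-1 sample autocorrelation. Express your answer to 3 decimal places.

-0.249

First differences Δx: 1, -3, 0, -1, 0, 2
Mean of differences = -0.1667
Numerator Σ(Δx_t−Δx̄)(Δx_{t+1}−Δx̄) = -3.6944
Denominator Σ(Δx_t−Δx̄)² = 14.8333
r_1(Δx) = -3.6944 / 14.8333 = -0.249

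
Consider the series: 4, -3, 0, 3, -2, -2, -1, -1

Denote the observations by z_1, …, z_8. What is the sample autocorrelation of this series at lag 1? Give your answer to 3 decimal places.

-0.283

Mean z̄ = (4 − 3 + 0 + 3 − 2 − 2 − 1 − 1)/8 = -0.2500
Deviations from mean: 4.2500, -2.7500, 0.2500, 3.2500, -1.7500, -1.7500, -0.7500, -0.7500
Numerator Σ_{t=1}^{7}(z_t−z̄)(z_{t+1}−z̄) = -12.3125
Denominator Σ(z_t−z̄)² = 43.5000
r_1 = -12.3125 / 43.5000 = -0.283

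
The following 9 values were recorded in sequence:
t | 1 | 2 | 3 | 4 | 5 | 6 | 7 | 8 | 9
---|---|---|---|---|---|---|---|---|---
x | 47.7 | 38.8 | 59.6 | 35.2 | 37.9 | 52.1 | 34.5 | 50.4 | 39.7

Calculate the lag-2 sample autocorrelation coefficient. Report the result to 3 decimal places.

Mean x̄ = (47.7 + 38.8 + 59.6 + 35.2 + 37.9 + 52.1 + 34.5 + 50.4 + 39.7)/9 = 43.9889
Numerator Σ_{t=1}^{7}(x_t−x̄)(x_{t+2}−x̄) = 87.6720
Denominator Σ(x_t−x̄)² = 614.0489
r_2 = 87.6720 / 614.0489 = 0.143

0.143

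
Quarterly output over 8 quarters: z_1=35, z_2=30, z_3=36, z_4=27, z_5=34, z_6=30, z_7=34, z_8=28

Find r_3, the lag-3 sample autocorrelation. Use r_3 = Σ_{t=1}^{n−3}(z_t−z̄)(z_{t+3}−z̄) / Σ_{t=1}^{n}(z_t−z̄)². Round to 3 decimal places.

Mean z̄ = (35 + 30 + 36 + 27 + 34 + 30 + 34 + 28)/8 = 31.7500
Deviations from mean: 3.2500, -1.7500, 4.2500, -4.7500, 2.2500, -1.7500, 2.2500, -3.7500
Σ(z_t−z̄)(z_{t+3}−z̄) = (-15.4375) + (-3.9375) + (-7.4375) + (-10.6875) + (-8.4375) = -45.9375
Denominator Σ(z_t−z̄)² = 81.5000
r_3 = -45.9375 / 81.5000 = -0.564

-0.564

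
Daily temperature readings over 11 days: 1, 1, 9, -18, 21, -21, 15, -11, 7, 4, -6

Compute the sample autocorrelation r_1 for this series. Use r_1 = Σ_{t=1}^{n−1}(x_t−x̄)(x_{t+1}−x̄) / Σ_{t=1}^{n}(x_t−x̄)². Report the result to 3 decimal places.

Mean x̄ = (1 + 1 + 9 − 18 + 21 − 21 + 15 − 11 + 7 + 4 − 6)/11 = 0.1818
Numerator Σ_{t=1}^{10}(x_t−x̄)(x_{t+1}−x̄) = -1525.3058
Denominator Σ(x_t−x̄)² = 1735.6364
r_1 = -1525.3058 / 1735.6364 = -0.879

-0.879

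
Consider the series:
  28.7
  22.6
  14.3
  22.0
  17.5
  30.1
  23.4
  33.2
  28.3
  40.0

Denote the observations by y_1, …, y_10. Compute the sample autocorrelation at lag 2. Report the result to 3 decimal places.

0.406

Mean ȳ = (28.7 + 22.6 + 14.3 + 22.0 + 17.5 + 30.1 + 23.4 + 33.2 + 28.3 + 40.0)/10 = 26.0100
Numerator Σ_{t=1}^{8}(y_t−ȳ)(y_{t+2}−ȳ) = 211.6548
Denominator Σ(y_t−ȳ)² = 520.6890
r_2 = 211.6548 / 520.6890 = 0.406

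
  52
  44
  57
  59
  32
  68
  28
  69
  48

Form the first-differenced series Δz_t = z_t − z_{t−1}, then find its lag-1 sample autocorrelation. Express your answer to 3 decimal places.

-0.841

First differences Δz: -8, 13, 2, -27, 36, -40, 41, -21
Mean of differences = -0.5000
Numerator Σ(Δz_t−Δz̄)(Δz_{t+1}−Δz̄) = -5032.7500
Denominator Σ(Δz_t−Δz̄)² = 5982.0000
r_1(Δz) = -5032.7500 / 5982.0000 = -0.841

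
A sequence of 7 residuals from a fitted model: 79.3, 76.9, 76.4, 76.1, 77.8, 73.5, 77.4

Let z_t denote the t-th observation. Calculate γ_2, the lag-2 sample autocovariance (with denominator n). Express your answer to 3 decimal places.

Mean z̄ = (79.3 + 76.9 + 76.4 + 76.1 + 77.8 + 73.5 + 77.4)/7 = 76.7714
Σ_{t=1}^{5}(z_t−z̄)(z_{t+2}−z̄) = 1.4355
γ_2 = 1.4355 / 7 = 0.205

0.205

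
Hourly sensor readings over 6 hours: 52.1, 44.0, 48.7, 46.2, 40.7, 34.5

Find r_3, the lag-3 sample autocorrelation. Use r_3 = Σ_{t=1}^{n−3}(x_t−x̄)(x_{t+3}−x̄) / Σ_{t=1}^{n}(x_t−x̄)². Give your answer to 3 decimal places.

-0.141

Mean x̄ = (52.1 + 44.0 + 48.7 + 46.2 + 40.7 + 34.5)/6 = 44.3667
Deviations from mean: 7.7333, -0.3667, 4.3333, 1.8333, -3.6667, -9.8667
Σ(x_t−x̄)(x_{t+3}−x̄) = (14.1778) + (1.3444) + (-42.7556) = -27.2333
Denominator Σ(x_t−x̄)² = 192.8733
r_3 = -27.2333 / 192.8733 = -0.141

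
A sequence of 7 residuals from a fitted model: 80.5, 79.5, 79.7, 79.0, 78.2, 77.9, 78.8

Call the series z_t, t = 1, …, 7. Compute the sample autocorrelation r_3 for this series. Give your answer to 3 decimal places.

-0.247

Mean z̄ = (80.5 + 79.5 + 79.7 + 79.0 + 78.2 + 77.9 + 78.8)/7 = 79.0857
Numerator Σ_{t=1}^{4}(z_t−z̄)(z_{t+3}−z̄) = -1.1920
Denominator Σ(z_t−z̄)² = 4.8286
r_3 = -1.1920 / 4.8286 = -0.247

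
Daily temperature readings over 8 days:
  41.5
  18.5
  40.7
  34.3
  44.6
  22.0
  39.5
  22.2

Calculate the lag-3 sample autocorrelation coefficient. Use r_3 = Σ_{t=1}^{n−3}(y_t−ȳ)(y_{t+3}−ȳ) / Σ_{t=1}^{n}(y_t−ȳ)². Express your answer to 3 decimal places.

Mean ȳ = (41.5 + 18.5 + 40.7 + 34.3 + 44.6 + 22.0 + 39.5 + 22.2)/8 = 32.9125
Deviations from mean: 8.5875, -14.4125, 7.7875, 1.3875, 11.6875, -10.9125, 6.5875, -10.7125
Σ(y_t−ȳ)(y_{t+3}−ȳ) = (11.9152) + (-168.4461) + (-84.9811) + (9.1402) + (-125.2023) = -357.5742
Denominator Σ(y_t−ȳ)² = 757.8688
r_3 = -357.5742 / 757.8688 = -0.472

-0.472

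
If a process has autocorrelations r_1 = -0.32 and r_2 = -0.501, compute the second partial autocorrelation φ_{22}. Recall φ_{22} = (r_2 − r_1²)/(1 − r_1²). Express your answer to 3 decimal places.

-0.672

φ_{22} = (r_2 − r_1²) / (1 − r_1²)
r_1² = (-0.32)² = 0.1024
Numerator = -0.501 − 0.1024 = -0.6034; denominator = 1 − 0.1024 = 0.8976
φ_{22} = -0.6034 / 0.8976 = -0.672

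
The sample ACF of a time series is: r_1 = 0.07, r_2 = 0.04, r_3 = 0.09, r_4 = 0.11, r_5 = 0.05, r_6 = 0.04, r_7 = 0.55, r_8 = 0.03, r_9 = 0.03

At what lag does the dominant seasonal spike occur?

The largest autocorrelation is r_7 = 0.55; the remaining lags stay at or below 0.11.
The dominant spike at lag 7 indicates a seasonal period of 7.

7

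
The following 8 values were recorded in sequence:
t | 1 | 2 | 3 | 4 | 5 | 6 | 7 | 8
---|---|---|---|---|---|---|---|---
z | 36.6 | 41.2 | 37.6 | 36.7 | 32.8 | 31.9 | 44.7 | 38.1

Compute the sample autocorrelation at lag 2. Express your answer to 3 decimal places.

-0.305

Mean z̄ = (36.6 + 41.2 + 37.6 + 36.7 + 32.8 + 31.9 + 44.7 + 38.1)/8 = 37.4500
Deviations from mean: -0.8500, 3.7500, 0.1500, -0.7500, -4.6500, -5.5500, 7.2500, 0.6500
Σ(z_t−z̄)(z_{t+2}−z̄) = (-0.1275) + (-2.8125) + (-0.6975) + (4.1625) + (-33.7125) + (-3.6075) = -36.7950
Denominator Σ(z_t−z̄)² = 120.7800
r_2 = -36.7950 / 120.7800 = -0.305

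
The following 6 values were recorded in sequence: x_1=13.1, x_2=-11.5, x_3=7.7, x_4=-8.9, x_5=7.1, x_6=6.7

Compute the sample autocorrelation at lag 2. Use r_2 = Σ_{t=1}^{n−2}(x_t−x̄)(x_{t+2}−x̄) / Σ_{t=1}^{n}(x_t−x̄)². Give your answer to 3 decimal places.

Mean x̄ = (13.1 − 11.5 + 7.7 − 8.9 + 7.1 + 6.7)/6 = 2.3667
Deviations from mean: 10.7333, -13.8667, 5.3333, -11.2667, 4.7333, 4.3333
Σ(x_t−x̄)(x_{t+2}−x̄) = (57.2444) + (156.2311) + (25.2444) + (-48.8222) = 189.8978
Denominator Σ(x_t−x̄)² = 504.0533
r_2 = 189.8978 / 504.0533 = 0.377

0.377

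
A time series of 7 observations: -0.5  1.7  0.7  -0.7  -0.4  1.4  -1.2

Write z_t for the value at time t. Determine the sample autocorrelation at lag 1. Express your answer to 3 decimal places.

-0.334

Mean z̄ = (-0.5 + 1.7 + 0.7 − 0.7 − 0.4 + 1.4 − 1.2)/7 = 0.1429
Deviations from mean: -0.6429, 1.5571, 0.5571, -0.8429, -0.5429, 1.2571, -1.3429
Σ(z_t−z̄)(z_{t+1}−z̄) = (-1.0010) + (0.8676) + (-0.4696) + (0.4576) + (-0.6824) + (-1.6882) = -2.5161
Denominator Σ(z_t−z̄)² = 7.5371
r_1 = -2.5161 / 7.5371 = -0.334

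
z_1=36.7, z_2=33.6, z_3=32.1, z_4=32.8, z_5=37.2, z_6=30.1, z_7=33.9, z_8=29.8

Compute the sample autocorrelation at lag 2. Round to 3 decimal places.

0.121

Mean z̄ = (36.7 + 33.6 + 32.1 + 32.8 + 37.2 + 30.1 + 33.9 + 29.8)/8 = 33.2750
Deviations from mean: 3.4250, 0.3250, -1.1750, -0.4750, 3.9250, -3.1750, 0.6250, -3.4750
Σ(z_t−z̄)(z_{t+2}−z̄) = (-4.0244) + (-0.1544) + (-4.6119) + (1.5081) + (2.4531) + (11.0331) = 6.2038
Denominator Σ(z_t−z̄)² = 51.3950
r_2 = 6.2038 / 51.3950 = 0.121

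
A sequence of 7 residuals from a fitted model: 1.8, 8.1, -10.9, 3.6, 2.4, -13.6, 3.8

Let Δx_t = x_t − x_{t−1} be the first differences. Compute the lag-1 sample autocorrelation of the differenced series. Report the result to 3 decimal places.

-0.568

First differences Δx: 6.3, -19.0, 14.5, -1.2, -16.0, 17.4
Mean of differences = 0.3333
Numerator Σ(Δx_t−Δx̄)(Δx_{t+1}−Δx̄) = -664.6778
Denominator Σ(Δx_t−Δx̄)² = 1170.4733
r_1(Δx) = -664.6778 / 1170.4733 = -0.568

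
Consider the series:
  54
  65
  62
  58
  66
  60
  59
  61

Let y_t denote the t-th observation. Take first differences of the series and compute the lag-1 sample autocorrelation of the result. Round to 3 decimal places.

-0.377

First differences Δy: 11, -3, -4, 8, -6, -1, 2
Mean of differences = 1.0000
Numerator Σ(Δy_t−Δȳ)(Δy_{t+1}−Δȳ) = -92.0000
Denominator Σ(Δy_t−Δȳ)² = 244.0000
r_1(Δy) = -92.0000 / 244.0000 = -0.377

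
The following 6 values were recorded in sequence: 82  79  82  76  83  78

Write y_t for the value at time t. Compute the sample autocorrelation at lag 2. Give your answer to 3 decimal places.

Mean ȳ = (82 + 79 + 82 + 76 + 83 + 78)/6 = 80.0000
Deviations from mean: 2.0000, -1.0000, 2.0000, -4.0000, 3.0000, -2.0000
Numerator Σ_{t=1}^{4}(y_t−ȳ)(y_{t+2}−ȳ) = 22.0000
Denominator Σ(y_t−ȳ)² = 38.0000
r_2 = 22.0000 / 38.0000 = 0.579

0.579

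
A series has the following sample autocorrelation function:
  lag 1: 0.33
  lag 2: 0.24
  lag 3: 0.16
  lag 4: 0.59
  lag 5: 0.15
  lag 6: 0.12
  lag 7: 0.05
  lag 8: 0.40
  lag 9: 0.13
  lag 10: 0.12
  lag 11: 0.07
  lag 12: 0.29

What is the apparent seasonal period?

The largest autocorrelation is r_4 = 0.59, with a weaker echo at lag 8 (0.40); the remaining lags stay at or below 0.33. The elevated value at lag 1 (0.33), dropping to 0.24 at lag 2, reflects decaying short-term dependence rather than seasonality.
The dominant spike at lag 4 indicates a seasonal period of 4.

4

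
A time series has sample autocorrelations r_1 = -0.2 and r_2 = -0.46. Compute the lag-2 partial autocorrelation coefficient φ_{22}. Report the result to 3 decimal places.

φ_{22} = (r_2 − r_1²) / (1 − r_1²)
r_1² = (-0.2)² = 0.04
Numerator = -0.46 − 0.0400 = -0.5000; denominator = 1 − 0.0400 = 0.9600
φ_{22} = -0.5000 / 0.9600 = -0.521

-0.521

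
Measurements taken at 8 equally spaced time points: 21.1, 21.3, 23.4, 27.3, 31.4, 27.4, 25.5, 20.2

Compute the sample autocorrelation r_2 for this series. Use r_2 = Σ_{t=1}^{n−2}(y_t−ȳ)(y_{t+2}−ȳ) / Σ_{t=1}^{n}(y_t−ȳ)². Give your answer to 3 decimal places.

Mean ȳ = (21.1 + 21.3 + 23.4 + 27.3 + 31.4 + 27.4 + 25.5 + 20.2)/8 = 24.7000
Numerator Σ_{t=1}^{6}(y_t−ȳ)(y_{t+2}−ȳ) = -12.6400
Denominator Σ(y_t−ȳ)² = 106.0400
r_2 = -12.6400 / 106.0400 = -0.119

-0.119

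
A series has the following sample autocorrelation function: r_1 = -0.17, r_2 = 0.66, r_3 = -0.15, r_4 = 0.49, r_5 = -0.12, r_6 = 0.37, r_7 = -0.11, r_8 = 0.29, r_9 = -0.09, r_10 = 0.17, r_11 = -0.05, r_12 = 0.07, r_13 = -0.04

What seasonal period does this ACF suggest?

2

The largest autocorrelation is r_2 = 0.66, with weaker echoes at lags 4 (0.49), 6 (0.37), 8 (0.29) and 10 (0.17); the remaining lags stay at or below 0.07.
The dominant spike at lag 2 indicates a seasonal period of 2.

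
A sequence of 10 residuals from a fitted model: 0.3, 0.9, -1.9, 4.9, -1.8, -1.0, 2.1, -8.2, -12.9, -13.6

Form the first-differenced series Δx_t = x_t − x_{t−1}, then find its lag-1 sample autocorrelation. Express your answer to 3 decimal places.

First differences Δx: 0.6, -2.8, 6.8, -6.7, 0.8, 3.1, -10.3, -4.7, -0.7
Mean of differences = -1.5444
Numerator Σ(Δx_t−Δx̄)(Δx_{t+1}−Δx̄) = -73.0886
Denominator Σ(Δx_t−Δx̄)² = 216.7822
r_1(Δx) = -73.0886 / 216.7822 = -0.337

-0.337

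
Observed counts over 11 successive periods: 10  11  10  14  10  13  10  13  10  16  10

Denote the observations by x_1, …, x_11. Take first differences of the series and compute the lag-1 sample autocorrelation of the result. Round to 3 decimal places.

-0.803

First differences Δx: 1, -1, 4, -4, 3, -3, 3, -3, 6, -6
Mean of differences = 0.0000
Numerator Σ(Δx_t−Δx̄)(Δx_{t+1}−Δx̄) = -114.0000
Denominator Σ(Δx_t−Δx̄)² = 142.0000
r_1(Δx) = -114.0000 / 142.0000 = -0.803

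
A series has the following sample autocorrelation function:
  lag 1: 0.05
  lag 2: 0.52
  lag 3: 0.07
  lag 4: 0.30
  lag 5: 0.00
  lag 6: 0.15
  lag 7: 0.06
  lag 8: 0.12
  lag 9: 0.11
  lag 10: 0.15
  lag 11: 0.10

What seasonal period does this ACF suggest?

The largest autocorrelation is r_2 = 0.52, with weaker echoes at lags 4 (0.30), 6 (0.15) and 10 (0.15); the remaining lags stay at or below 0.12.
The dominant spike at lag 2 indicates a seasonal period of 2.

2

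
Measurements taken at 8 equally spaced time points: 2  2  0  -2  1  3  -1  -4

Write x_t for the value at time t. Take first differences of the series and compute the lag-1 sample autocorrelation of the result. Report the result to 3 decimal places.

First differences Δx: 0, -2, -2, 3, 2, -4, -3
Mean of differences = -0.8571
Numerator Σ(Δx_t−Δx̄)(Δx_{t+1}−Δx̄) = 4.6939
Denominator Σ(Δx_t−Δx̄)² = 40.8571
r_1(Δx) = 4.6939 / 40.8571 = 0.115

0.115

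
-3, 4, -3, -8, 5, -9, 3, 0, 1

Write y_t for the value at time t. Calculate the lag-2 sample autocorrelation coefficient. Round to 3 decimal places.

Mean ȳ = (-3 + 4 − 3 − 8 + 5 − 9 + 3 + 0 + 1)/9 = -1.1111
Σ(y_t−ȳ)(y_{t+2}−ȳ) = (3.5679) + (-35.2099) + (-11.5432) + (54.3457) + (25.1235) + (-8.7654) + (8.6790) = 36.1975
Denominator Σ(y_t−ȳ)² = 202.8889
r_2 = 36.1975 / 202.8889 = 0.178

0.178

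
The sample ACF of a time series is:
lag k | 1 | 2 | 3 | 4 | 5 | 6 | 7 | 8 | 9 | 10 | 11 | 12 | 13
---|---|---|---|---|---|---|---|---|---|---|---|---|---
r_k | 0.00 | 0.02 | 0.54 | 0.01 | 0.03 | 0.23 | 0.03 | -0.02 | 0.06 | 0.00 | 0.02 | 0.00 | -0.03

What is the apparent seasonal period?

3

The largest autocorrelation is r_3 = 0.54, with a weaker echo at lag 6 (0.23); the remaining lags stay at or below 0.06.
The dominant spike at lag 3 indicates a seasonal period of 3.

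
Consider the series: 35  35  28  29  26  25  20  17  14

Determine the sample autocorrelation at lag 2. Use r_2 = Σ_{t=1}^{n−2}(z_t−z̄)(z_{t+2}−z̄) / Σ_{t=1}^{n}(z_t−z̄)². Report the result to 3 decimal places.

0.279

Mean z̄ = (35 + 35 + 28 + 29 + 26 + 25 + 20 + 17 + 14)/9 = 25.4444
Numerator Σ_{t=1}^{7}(z_t−z̄)(z_{t+2}−z̄) = 121.2716
Denominator Σ(z_t−z̄)² = 434.2222
r_2 = 121.2716 / 434.2222 = 0.279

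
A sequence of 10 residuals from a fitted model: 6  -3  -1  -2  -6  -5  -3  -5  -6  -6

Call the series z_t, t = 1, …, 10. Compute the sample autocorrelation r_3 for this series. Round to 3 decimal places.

Mean z̄ = (6 − 3 − 1 − 2 − 6 − 5 − 3 − 5 − 6 − 6)/10 = -3.1000
Σ(z_t−z̄)(z_{t+3}−z̄) = (10.0100) + (-0.2900) + (-3.9900) + (0.1100) + (5.5100) + (5.5100) + (-0.2900) = 16.5700
Denominator Σ(z_t−z̄)² = 120.9000
r_3 = 16.5700 / 120.9000 = 0.137

0.137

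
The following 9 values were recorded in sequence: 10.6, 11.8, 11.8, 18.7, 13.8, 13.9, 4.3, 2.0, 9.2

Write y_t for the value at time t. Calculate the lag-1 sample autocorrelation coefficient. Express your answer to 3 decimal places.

0.453

Mean ȳ = (10.6 + 11.8 + 11.8 + 18.7 + 13.8 + 13.9 + 4.3 + 2.0 + 9.2)/9 = 10.6778
Numerator Σ_{t=1}^{8}(y_t−ȳ)(y_{t+1}−ȳ) = 92.9006
Denominator Σ(y_t−ȳ)² = 205.1756
r_1 = 92.9006 / 205.1756 = 0.453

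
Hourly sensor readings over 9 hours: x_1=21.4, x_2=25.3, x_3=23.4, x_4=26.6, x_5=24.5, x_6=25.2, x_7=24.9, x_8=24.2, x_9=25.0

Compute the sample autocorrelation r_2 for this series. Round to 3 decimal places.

0.388

Mean x̄ = (21.4 + 25.3 + 23.4 + 26.6 + 24.5 + 25.2 + 24.9 + 24.2 + 25.0)/9 = 24.5000
Σ(x_t−x̄)(x_{t+2}−x̄) = (3.4100) + (1.6800) + (0.0000) + (1.4700) + (0.0000) + (-0.2100) + (0.2000) = 6.5500
Denominator Σ(x_t−x̄)² = 16.8600
r_2 = 6.5500 / 16.8600 = 0.388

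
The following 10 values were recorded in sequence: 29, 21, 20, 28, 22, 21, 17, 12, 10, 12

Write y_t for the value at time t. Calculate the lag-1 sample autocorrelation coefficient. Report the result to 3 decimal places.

Mean ȳ = (29 + 21 + 20 + 28 + 22 + 21 + 17 + 12 + 10 + 12)/10 = 19.2000
Numerator Σ_{t=1}^{9}(y_t−ȳ)(y_{t+1}−ȳ) = 200.1600
Denominator Σ(y_t−ȳ)² = 381.6000
r_1 = 200.1600 / 381.6000 = 0.525

0.525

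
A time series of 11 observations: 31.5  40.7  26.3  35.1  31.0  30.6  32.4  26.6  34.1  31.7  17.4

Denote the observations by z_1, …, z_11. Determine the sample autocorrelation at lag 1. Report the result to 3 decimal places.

Mean z̄ = (31.5 + 40.7 + 26.3 + 35.1 + 31.0 + 30.6 + 32.4 + 26.6 + 34.1 + 31.7 + 17.4)/11 = 30.6727
Numerator Σ_{t=1}^{10}(z_t−z̄)(z_{t+1}−z̄) = -84.7180
Denominator Σ(z_t−z̄)² = 348.6018
r_1 = -84.7180 / 348.6018 = -0.243

-0.243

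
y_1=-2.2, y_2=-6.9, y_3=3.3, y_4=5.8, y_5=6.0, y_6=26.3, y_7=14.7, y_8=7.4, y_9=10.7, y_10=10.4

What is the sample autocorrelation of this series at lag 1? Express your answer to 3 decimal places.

0.434

Mean ȳ = (-2.2 − 6.9 + 3.3 + 5.8 + 6.0 + 26.3 + 14.7 + 7.4 + 10.7 + 10.4)/10 = 7.5500
Numerator Σ_{t=1}^{9}(y_t−ȳ)(y_{t+1}−ȳ) = 324.8825
Denominator Σ(y_t−ȳ)² = 748.1450
r_1 = 324.8825 / 748.1450 = 0.434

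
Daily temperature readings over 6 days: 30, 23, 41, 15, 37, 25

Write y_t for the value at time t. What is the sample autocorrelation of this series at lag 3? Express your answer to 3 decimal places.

-0.243

Mean ȳ = (30 + 23 + 41 + 15 + 37 + 25)/6 = 28.5000
Σ(y_t−ȳ)(y_{t+3}−ȳ) = (-20.2500) + (-46.7500) + (-43.7500) = -110.7500
Denominator Σ(y_t−ȳ)² = 455.5000
r_3 = -110.7500 / 455.5000 = -0.243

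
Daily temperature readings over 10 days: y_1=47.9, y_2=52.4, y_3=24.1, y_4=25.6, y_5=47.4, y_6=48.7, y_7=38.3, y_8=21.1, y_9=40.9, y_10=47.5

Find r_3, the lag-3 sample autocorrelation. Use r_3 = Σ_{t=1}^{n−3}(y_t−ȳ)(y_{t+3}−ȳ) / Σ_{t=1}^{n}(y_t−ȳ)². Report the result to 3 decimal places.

Mean ȳ = (47.9 + 52.4 + 24.1 + 25.6 + 47.4 + 48.7 + 38.3 + 21.1 + 40.9 + 47.5)/10 = 39.3900
Numerator Σ_{t=1}^{7}(y_t−ȳ)(y_{t+3}−ȳ) = -281.7463
Denominator Σ(y_t−ȳ)² = 1220.2290
r_3 = -281.7463 / 1220.2290 = -0.231

-0.231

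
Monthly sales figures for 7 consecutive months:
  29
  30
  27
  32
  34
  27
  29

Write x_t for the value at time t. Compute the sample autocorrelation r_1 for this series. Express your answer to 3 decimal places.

Mean x̄ = (29 + 30 + 27 + 32 + 34 + 27 + 29)/7 = 29.7143
Σ(x_t−x̄)(x_{t+1}−x̄) = (-0.2041) + (-0.7755) + (-6.2041) + (9.7959) + (-11.6327) + (1.9388) = -7.0816
Denominator Σ(x_t−x̄)² = 39.4286
r_1 = -7.0816 / 39.4286 = -0.180

-0.180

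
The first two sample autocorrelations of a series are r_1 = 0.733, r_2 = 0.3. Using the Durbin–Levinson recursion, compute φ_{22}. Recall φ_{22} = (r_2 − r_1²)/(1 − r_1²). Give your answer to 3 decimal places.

-0.513

φ_{22} = (r_2 − r_1²) / (1 − r_1²)
r_1² = (0.733)² = 0.537289
Numerator = 0.3 − 0.5373 = -0.2373; denominator = 1 − 0.5373 = 0.4627
φ_{22} = -0.2373 / 0.4627 = -0.513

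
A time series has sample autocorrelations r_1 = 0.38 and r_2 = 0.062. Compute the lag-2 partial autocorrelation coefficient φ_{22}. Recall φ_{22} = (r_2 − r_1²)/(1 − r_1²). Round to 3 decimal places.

-0.096

φ_{22} = (r_2 − r_1²) / (1 − r_1²)
r_1² = (0.38)² = 0.1444
Numerator = 0.062 − 0.1444 = -0.0824; denominator = 1 − 0.1444 = 0.8556
φ_{22} = -0.0824 / 0.8556 = -0.096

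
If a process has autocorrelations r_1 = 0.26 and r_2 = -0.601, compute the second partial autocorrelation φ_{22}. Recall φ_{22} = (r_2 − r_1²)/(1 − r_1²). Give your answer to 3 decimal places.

φ_{22} = (r_2 − r_1²) / (1 − r_1²)
r_1² = (0.26)² = 0.0676
Numerator = -0.601 − 0.0676 = -0.6686; denominator = 1 − 0.0676 = 0.9324
φ_{22} = -0.6686 / 0.9324 = -0.717

-0.717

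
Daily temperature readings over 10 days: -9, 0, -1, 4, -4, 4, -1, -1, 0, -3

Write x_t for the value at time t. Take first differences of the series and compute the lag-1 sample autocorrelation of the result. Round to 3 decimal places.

-0.607

First differences Δx: 9, -1, 5, -8, 8, -5, 0, 1, -3
Mean of differences = 0.6667
Numerator Σ(Δx_t−Δx̄)(Δx_{t+1}−Δx̄) = -161.4444
Denominator Σ(Δx_t−Δx̄)² = 266.0000
r_1(Δx) = -161.4444 / 266.0000 = -0.607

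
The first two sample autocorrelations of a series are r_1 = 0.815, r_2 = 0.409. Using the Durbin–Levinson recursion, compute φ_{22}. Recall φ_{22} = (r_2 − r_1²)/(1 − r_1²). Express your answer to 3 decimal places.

φ_{22} = (r_2 − r_1²) / (1 − r_1²)
r_1² = (0.815)² = 0.664225
Numerator = 0.409 − 0.6642 = -0.2552; denominator = 1 − 0.6642 = 0.3358
φ_{22} = -0.2552 / 0.3358 = -0.760

-0.760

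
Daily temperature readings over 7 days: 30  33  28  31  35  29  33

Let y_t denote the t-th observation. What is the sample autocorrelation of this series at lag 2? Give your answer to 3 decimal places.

-0.039

Mean ȳ = (30 + 33 + 28 + 31 + 35 + 29 + 33)/7 = 31.2857
Deviations from mean: -1.2857, 1.7143, -3.2857, -0.2857, 3.7143, -2.2857, 1.7143
Σ(y_t−ȳ)(y_{t+2}−ȳ) = (4.2245) + (-0.4898) + (-12.2041) + (0.6531) + (6.3673) = -1.4490
Denominator Σ(y_t−ȳ)² = 37.4286
r_2 = -1.4490 / 37.4286 = -0.039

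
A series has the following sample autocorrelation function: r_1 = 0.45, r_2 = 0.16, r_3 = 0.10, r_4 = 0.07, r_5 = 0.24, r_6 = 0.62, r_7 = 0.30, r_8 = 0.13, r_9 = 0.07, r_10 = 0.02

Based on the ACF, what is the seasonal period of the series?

6

The largest autocorrelation is r_6 = 0.62; the remaining lags stay at or below 0.45. The elevated value at lag 1 (0.45), dropping to 0.16 at lag 2, reflects decaying short-term dependence rather than seasonality.
The dominant spike at lag 6 indicates a seasonal period of 6.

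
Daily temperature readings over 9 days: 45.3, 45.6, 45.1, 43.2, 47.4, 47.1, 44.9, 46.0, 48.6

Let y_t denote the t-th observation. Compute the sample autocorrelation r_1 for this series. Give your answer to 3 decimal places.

-0.033

Mean ȳ = (45.3 + 45.6 + 45.1 + 43.2 + 47.4 + 47.1 + 44.9 + 46.0 + 48.6)/9 = 45.9111
Numerator Σ_{t=1}^{8}(y_t−ȳ)(y_{t+1}−ȳ) = -0.6779
Denominator Σ(y_t−ȳ)² = 20.3689
r_1 = -0.6779 / 20.3689 = -0.033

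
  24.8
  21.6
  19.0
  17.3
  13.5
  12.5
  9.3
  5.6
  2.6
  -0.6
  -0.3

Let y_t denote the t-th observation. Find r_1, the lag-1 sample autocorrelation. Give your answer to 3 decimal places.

Mean ȳ = (24.8 + 21.6 + 19.0 + 17.3 + 13.5 + 12.5 + 9.3 + 5.6 + 2.6 − 0.6 − 0.3)/11 = 11.3909
Numerator Σ_{t=1}^{10}(y_t−ȳ)(y_{t+1}−ȳ) = 580.6336
Denominator Σ(y_t−ȳ)² = 778.1691
r_1 = 580.6336 / 778.1691 = 0.746

0.746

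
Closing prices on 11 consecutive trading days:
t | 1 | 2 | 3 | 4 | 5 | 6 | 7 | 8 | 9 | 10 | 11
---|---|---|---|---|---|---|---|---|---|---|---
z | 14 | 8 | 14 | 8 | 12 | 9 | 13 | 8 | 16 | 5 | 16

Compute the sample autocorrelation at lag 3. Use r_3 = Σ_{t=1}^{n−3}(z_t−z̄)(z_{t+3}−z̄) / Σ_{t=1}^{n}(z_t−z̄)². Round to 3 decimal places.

-0.453

Mean z̄ = (14 + 8 + 14 + 8 + 12 + 9 + 13 + 8 + 16 + 5 + 16)/11 = 11.1818
Numerator Σ_{t=1}^{8}(z_t−z̄)(z_{t+3}−z̄) = -63.1901
Denominator Σ(z_t−z̄)² = 139.6364
r_3 = -63.1901 / 139.6364 = -0.453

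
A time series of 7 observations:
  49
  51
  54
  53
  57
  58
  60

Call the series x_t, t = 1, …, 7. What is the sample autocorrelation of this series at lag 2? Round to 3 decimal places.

Mean x̄ = (49 + 51 + 54 + 53 + 57 + 58 + 60)/7 = 54.5714
Deviations from mean: -5.5714, -3.5714, -0.5714, -1.5714, 2.4286, 3.4286, 5.4286
Numerator Σ_{t=1}^{5}(x_t−x̄)(x_{t+2}−x̄) = 15.2041
Denominator Σ(x_t−x̄)² = 93.7143
r_2 = 15.2041 / 93.7143 = 0.162

0.162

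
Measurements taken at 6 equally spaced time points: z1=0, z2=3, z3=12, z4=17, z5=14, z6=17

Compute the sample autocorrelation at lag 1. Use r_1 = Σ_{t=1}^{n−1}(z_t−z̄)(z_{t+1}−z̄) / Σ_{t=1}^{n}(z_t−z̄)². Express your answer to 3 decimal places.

0.462

Mean z̄ = (0 + 3 + 12 + 17 + 14 + 17)/6 = 10.5000
Σ(z_t−z̄)(z_{t+1}−z̄) = (78.7500) + (-11.2500) + (9.7500) + (22.7500) + (22.7500) = 122.7500
Denominator Σ(z_t−z̄)² = 265.5000
r_1 = 122.7500 / 265.5000 = 0.462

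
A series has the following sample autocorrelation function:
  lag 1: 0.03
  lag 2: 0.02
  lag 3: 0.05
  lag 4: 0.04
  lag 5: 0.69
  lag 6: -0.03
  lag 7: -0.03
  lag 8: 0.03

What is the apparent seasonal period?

The largest autocorrelation is r_5 = 0.69; the remaining lags stay at or below 0.05.
The dominant spike at lag 5 indicates a seasonal period of 5.

5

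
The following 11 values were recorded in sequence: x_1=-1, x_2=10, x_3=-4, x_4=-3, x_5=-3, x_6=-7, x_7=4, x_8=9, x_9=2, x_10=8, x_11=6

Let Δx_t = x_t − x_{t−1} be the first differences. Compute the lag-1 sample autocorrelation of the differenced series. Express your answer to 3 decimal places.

-0.434

First differences Δx: 11, -14, 1, 0, -4, 11, 5, -7, 6, -2
Mean of differences = 0.7000
Numerator Σ(Δx_t−Δx̄)(Δx_{t+1}−Δx̄) = -245.0900
Denominator Σ(Δx_t−Δx̄)² = 564.1000
r_1(Δx) = -245.0900 / 564.1000 = -0.434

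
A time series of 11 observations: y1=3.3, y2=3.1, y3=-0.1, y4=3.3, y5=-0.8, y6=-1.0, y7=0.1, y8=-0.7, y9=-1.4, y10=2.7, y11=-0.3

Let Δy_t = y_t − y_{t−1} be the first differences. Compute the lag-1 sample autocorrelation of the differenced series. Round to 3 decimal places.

First differences Δy: -0.2, -3.2, 3.4, -4.1, -0.2, 1.1, -0.8, -0.7, 4.1, -3.0
Mean of differences = -0.3600
Numerator Σ(Δy_t−Δȳ)(Δy_{t+1}−Δȳ) = -39.3436
Denominator Σ(Δy_t−Δȳ)² = 65.5440
r_1(Δy) = -39.3436 / 65.5440 = -0.600

-0.600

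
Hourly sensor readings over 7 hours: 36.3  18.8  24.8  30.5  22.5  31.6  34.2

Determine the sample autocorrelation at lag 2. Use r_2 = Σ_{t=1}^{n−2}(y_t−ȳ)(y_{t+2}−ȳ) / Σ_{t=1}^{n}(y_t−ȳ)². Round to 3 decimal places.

-0.219

Mean ȳ = (36.3 + 18.8 + 24.8 + 30.5 + 22.5 + 31.6 + 34.2)/7 = 28.3857
Deviations from mean: 7.9143, -9.5857, -3.5857, 2.1143, -5.8857, 3.2143, 5.8143
Σ(y_t−ȳ)(y_{t+2}−ȳ) = (-28.3784) + (-20.2669) + (21.1045) + (6.7959) + (-34.2212) = -54.9661
Denominator Σ(y_t−ȳ)² = 250.6286
r_2 = -54.9661 / 250.6286 = -0.219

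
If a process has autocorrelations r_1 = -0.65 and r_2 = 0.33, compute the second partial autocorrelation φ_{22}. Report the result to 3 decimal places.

-0.160

φ_{22} = (r_2 − r_1²) / (1 − r_1²)
r_1² = (-0.65)² = 0.4225
Numerator = 0.33 − 0.4225 = -0.0925; denominator = 1 − 0.4225 = 0.5775
φ_{22} = -0.0925 / 0.5775 = -0.160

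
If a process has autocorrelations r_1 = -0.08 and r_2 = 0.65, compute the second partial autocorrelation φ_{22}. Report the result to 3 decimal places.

φ_{22} = (r_2 − r_1²) / (1 − r_1²)
r_1² = (-0.08)² = 0.0064
Numerator = 0.65 − 0.0064 = 0.6436; denominator = 1 − 0.0064 = 0.9936
φ_{22} = 0.6436 / 0.9936 = 0.648

0.648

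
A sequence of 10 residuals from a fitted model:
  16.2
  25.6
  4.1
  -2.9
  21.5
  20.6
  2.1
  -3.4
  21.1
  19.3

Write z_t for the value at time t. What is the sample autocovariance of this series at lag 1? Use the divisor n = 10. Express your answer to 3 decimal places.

Mean z̄ = (16.2 + 25.6 + 4.1 − 2.9 + 21.5 + 20.6 + 2.1 − 3.4 + 21.1 + 19.3)/10 = 12.4200
Σ_{t=1}^{9}(z_t−z̄)(z_{t+1}−z̄) = 4.0396
γ_1 = 4.0396 / 10 = 0.404

0.404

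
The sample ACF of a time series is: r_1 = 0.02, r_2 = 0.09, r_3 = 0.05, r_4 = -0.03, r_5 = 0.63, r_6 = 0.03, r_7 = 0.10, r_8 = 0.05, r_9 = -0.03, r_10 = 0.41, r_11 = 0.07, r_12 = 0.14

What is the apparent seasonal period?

The largest autocorrelation is r_5 = 0.63, with a weaker echo at lag 10 (0.41); the remaining lags stay at or below 0.14.
The dominant spike at lag 5 indicates a seasonal period of 5.

5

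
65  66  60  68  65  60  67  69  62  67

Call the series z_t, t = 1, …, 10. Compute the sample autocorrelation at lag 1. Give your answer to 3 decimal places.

-0.434

Mean z̄ = (65 + 66 + 60 + 68 + 65 + 60 + 67 + 69 + 62 + 67)/10 = 64.9000
Numerator Σ_{t=1}^{9}(z_t−z̄)(z_{t+1}−z̄) = -40.3100
Denominator Σ(z_t−z̄)² = 92.9000
r_1 = -40.3100 / 92.9000 = -0.434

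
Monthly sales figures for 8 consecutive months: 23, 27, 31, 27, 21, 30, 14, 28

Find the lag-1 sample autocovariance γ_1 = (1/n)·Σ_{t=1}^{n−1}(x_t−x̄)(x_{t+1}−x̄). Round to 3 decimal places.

Mean x̄ = (23 + 27 + 31 + 27 + 21 + 30 + 14 + 28)/8 = 25.1250
Σ_{t=1}^{7}(x_t−x̄)(x_{t+1}−x̄) = -96.0156
γ_1 = -96.0156 / 8 = -12.002

-12.002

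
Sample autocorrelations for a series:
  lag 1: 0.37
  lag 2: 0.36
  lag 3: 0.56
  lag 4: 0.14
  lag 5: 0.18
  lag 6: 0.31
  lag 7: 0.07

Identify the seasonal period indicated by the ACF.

3

The largest autocorrelation is r_3 = 0.56; the remaining lags stay at or below 0.37. The elevated value at lag 1 (0.37), dropping to 0.36 at lag 2, reflects decaying short-term dependence rather than seasonality.
The dominant spike at lag 3 indicates a seasonal period of 3.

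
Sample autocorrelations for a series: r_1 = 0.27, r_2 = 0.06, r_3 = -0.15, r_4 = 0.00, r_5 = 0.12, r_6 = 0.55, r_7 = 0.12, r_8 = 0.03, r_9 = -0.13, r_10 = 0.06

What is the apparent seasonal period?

6

The largest autocorrelation is r_6 = 0.55; the remaining lags stay at or below 0.27. The elevated value at lag 1 (0.27), dropping to 0.06 at lag 2, reflects decaying short-term dependence rather than seasonality.
The dominant spike at lag 6 indicates a seasonal period of 6.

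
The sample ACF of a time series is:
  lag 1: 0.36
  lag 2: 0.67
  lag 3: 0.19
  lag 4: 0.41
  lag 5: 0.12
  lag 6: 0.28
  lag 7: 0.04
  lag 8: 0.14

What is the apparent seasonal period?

The largest autocorrelation is r_2 = 0.67, with a weaker echo at lag 4 (0.41); the remaining lags stay at or below 0.36.
The dominant spike at lag 2 indicates a seasonal period of 2.

2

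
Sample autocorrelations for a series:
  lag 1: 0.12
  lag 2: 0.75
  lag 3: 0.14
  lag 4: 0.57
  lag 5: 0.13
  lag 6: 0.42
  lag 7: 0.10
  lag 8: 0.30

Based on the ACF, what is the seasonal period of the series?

The largest autocorrelation is r_2 = 0.75, with weaker echoes at lags 4 (0.57), 6 (0.42) and 8 (0.30); the remaining lags stay at or below 0.14.
The dominant spike at lag 2 indicates a seasonal period of 2.

2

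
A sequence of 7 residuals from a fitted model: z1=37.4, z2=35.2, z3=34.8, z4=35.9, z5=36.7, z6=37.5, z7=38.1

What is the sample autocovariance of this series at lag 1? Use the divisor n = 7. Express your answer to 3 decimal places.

Mean z̄ = (37.4 + 35.2 + 34.8 + 35.9 + 36.7 + 37.5 + 38.1)/7 = 36.5143
Deviations: 0.8857, -1.3143, -1.7143, -0.6143, 0.1857, 0.9857, 1.5857
Σ_{t=1}^{6}(z_t−z̄)(z_{t+1}−z̄) = 3.7741
γ_1 = 3.7741 / 7 = 0.539

0.539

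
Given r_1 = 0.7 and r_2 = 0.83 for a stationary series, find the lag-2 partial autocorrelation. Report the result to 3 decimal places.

0.667

φ_{22} = (r_2 − r_1²) / (1 − r_1²)
r_1² = (0.7)² = 0.49
Numerator = 0.83 − 0.4900 = 0.3400; denominator = 1 − 0.4900 = 0.5100
φ_{22} = 0.3400 / 0.5100 = 0.667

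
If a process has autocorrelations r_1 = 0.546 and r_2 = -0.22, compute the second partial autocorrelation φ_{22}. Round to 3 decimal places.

φ_{22} = (r_2 − r_1²) / (1 − r_1²)
r_1² = (0.546)² = 0.298116
Numerator = -0.22 − 0.2981 = -0.5181; denominator = 1 − 0.2981 = 0.7019
φ_{22} = -0.5181 / 0.7019 = -0.738

-0.738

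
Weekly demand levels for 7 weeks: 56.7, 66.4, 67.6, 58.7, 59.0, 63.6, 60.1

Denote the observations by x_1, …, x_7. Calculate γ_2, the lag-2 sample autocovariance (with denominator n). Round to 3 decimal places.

-8.702

Mean x̄ = (56.7 + 66.4 + 67.6 + 58.7 + 59.0 + 63.6 + 60.1)/7 = 61.7286
Deviations: -5.0286, 4.6714, 5.8714, -3.0286, -2.7286, 1.8714, -1.6286
Σ_{t=1}^{5}(x_t−x̄)(x_{t+2}−x̄) = -60.9173
γ_2 = -60.9173 / 7 = -8.702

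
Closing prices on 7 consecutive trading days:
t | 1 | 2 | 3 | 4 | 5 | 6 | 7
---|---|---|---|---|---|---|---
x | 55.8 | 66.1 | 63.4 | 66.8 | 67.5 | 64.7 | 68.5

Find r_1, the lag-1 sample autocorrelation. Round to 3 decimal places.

-0.101

Mean x̄ = (55.8 + 66.1 + 63.4 + 66.8 + 67.5 + 64.7 + 68.5)/7 = 64.6857
Deviations from mean: -8.8857, 1.4143, -1.2857, 2.1143, 2.8143, 0.0143, 3.8143
Numerator Σ_{t=1}^{6}(x_t−x̄)(x_{t+1}−x̄) = -11.0588
Denominator Σ(x_t−x̄)² = 109.5486
r_1 = -11.0588 / 109.5486 = -0.101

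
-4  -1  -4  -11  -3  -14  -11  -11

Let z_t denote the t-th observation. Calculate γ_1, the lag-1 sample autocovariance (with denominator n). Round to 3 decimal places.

2.889

Mean z̄ = (-4 − 1 − 4 − 11 − 3 − 14 − 11 − 11)/8 = -7.3750
Deviations: 3.3750, 6.3750, 3.3750, -3.6250, 4.3750, -6.6250, -3.6250, -3.6250
Σ_{t=1}^{7}(z_t−z̄)(z_{t+1}−z̄) = 23.1094
γ_1 = 23.1094 / 8 = 2.889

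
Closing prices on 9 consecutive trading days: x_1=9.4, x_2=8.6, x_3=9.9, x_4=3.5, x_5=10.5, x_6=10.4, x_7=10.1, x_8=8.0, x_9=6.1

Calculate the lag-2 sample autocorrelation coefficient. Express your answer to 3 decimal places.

Mean x̄ = (9.4 + 8.6 + 9.9 + 3.5 + 10.5 + 10.4 + 10.1 + 8.0 + 6.1)/9 = 8.5000
Σ(x_t−x̄)(x_{t+2}−x̄) = (1.2600) + (-0.5000) + (2.8000) + (-9.5000) + (3.2000) + (-0.9500) + (-3.8400) = -7.5300
Denominator Σ(x_t−x̄)² = 43.9600
r_2 = -7.5300 / 43.9600 = -0.171

-0.171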